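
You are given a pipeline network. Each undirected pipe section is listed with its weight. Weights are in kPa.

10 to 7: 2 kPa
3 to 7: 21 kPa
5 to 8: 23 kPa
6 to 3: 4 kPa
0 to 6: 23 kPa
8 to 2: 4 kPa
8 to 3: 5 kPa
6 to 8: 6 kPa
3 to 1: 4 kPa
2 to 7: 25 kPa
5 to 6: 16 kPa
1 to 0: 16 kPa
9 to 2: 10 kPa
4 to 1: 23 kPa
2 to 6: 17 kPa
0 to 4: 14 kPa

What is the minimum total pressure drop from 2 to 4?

Enumerating some paths:
2–8–6–3–1–4: 4+6+4+4+23 = 41
2–8–3–1–4: 4+5+4+23 = 36
Cheapest is 2–8–3–1–4 at 36 kPa.

36 kPa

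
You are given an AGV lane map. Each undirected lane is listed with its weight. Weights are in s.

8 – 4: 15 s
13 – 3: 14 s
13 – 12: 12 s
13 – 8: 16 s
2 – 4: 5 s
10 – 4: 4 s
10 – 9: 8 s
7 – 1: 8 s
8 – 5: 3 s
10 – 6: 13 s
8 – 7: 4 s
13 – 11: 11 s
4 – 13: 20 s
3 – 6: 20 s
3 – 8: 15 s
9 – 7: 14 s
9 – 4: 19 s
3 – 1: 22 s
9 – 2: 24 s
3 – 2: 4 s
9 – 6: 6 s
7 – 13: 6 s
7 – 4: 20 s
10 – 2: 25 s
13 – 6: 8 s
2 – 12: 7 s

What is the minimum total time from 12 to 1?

Candidate routes:
12–2–3–1: 7+4+22 = 33
12–13–7–1: 12+6+8 = 26
12–2–4–8–7–1: 7+5+15+4+8 = 39
12–2–3–8–7–1: 7+4+15+4+8 = 38
The minimum is 26 s via 12–13–7–1.

26 s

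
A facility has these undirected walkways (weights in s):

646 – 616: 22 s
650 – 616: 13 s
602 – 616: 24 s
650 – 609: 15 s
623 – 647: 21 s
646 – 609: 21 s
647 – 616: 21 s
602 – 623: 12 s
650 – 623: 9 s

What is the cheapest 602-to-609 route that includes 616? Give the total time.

Shortest 602→616: 602–616 = 24
Shortest 616→609: 616–650–609 = 28
Total via 616: 24 + 28 = 52 s.

52 s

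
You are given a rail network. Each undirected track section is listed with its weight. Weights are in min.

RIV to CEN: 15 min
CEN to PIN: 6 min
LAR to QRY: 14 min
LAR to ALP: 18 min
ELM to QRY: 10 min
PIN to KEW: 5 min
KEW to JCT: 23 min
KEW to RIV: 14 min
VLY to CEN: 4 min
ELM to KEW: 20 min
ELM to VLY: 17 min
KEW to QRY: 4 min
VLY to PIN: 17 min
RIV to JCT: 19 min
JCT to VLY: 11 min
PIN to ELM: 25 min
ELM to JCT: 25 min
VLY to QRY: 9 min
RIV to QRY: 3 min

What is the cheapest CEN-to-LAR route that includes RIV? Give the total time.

Best CEN to RIV: CEN → RIV costing 15
Shortest RIV→LAR: RIV → QRY → LAR = 17
Total via RIV: 15 + 17 = 32 min.

32 min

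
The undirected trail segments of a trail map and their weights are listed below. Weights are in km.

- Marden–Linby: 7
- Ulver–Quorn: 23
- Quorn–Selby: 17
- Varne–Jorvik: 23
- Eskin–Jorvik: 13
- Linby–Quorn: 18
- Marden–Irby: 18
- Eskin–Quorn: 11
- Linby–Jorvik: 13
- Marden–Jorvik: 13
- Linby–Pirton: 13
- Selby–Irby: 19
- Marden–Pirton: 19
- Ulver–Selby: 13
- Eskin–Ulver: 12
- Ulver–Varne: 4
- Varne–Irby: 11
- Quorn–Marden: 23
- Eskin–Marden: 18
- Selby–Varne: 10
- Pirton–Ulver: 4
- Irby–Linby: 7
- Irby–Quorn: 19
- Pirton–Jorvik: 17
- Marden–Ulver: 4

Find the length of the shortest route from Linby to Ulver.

Candidate routes:
Linby → Irby → Varne → Ulver: 7+11+4 = 22
Linby → Pirton → Ulver: 13+4 = 17
Linby → Marden → Ulver: 7+4 = 11
Cheapest is Linby → Marden → Ulver at 11 km.

11 km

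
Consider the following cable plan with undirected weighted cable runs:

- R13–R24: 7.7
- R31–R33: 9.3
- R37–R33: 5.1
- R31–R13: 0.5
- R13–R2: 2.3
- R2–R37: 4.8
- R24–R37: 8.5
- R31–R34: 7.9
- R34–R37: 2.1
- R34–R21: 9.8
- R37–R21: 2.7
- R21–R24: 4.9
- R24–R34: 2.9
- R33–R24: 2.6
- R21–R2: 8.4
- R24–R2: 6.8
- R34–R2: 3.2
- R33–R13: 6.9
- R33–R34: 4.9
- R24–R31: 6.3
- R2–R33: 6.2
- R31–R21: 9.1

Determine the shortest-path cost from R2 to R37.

4.8

Compare a few routes:
R2–R37: 4.8 = 4.8
R2–R34–R37: 3.2+2.1 = 5.3
R2–R21–R37: 8.4+2.7 = 11.1
Cheapest is R2–R37 at 4.8.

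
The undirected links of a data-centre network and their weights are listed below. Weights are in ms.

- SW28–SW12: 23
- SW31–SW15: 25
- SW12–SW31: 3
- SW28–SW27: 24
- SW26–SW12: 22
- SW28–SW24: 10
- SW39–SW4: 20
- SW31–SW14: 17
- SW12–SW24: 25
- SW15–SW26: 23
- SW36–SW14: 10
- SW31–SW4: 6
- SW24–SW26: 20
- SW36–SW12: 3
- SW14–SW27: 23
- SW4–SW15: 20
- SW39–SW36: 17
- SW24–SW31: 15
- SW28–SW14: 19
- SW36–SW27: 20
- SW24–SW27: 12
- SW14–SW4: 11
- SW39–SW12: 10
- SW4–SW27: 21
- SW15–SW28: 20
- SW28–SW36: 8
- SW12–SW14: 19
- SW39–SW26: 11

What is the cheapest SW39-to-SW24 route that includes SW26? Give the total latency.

31 ms

Best SW39 to SW26: SW39–SW26 costing 11
Shortest SW26→SW24: SW26–SW24 = 20
Total via SW26: 11 + 20 = 31 ms.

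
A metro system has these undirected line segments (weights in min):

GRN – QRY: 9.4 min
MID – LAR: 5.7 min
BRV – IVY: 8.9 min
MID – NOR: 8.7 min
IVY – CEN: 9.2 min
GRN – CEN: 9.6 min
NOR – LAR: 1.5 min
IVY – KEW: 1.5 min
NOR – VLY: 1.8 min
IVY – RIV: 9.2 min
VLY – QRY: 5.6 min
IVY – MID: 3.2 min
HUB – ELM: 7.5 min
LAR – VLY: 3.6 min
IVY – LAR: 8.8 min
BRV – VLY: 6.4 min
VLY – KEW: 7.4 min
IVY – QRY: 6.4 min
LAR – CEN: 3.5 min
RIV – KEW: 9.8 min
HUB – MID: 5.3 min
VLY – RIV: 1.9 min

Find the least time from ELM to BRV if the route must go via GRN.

53 min

Shortest ELM→GRN: ELM–HUB–MID–LAR–CEN–GRN = 31.6
Best GRN to BRV: GRN–QRY–VLY–BRV costing 21.4
Total via GRN: 31.6 + 21.4 = 53 min.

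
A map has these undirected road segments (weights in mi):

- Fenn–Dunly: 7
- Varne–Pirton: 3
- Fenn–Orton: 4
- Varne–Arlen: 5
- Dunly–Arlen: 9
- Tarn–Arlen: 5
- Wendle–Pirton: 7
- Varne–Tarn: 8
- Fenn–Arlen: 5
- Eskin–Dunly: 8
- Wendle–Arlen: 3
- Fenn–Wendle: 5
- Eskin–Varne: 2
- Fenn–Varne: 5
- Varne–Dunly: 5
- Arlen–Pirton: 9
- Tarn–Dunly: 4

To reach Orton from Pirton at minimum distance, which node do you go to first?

Varne

Candidate routes:
Pirton → Varne → Fenn → Orton: 3+5+4 = 12
Pirton → Wendle → Fenn → Orton: 7+5+4 = 16
The minimum is 12 mi via Pirton → Varne → Fenn → Orton.
So from Pirton the first move is to Varne.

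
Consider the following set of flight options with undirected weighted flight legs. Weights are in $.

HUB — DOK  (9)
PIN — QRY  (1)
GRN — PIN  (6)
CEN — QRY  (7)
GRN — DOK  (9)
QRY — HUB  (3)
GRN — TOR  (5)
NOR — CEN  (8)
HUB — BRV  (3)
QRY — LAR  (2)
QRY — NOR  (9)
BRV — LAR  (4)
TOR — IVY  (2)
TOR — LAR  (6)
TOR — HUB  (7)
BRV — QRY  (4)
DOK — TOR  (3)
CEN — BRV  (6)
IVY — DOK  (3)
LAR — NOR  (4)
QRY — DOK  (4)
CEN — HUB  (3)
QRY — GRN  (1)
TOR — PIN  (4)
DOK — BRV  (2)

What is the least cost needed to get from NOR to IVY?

Running Dijkstra from NOR:
NOR: 0
LAR: 4  (via NOR)
QRY: 6  (via LAR)
PIN: 7  (via QRY)
GRN: 7  (via QRY)
CEN: 8  (via NOR)
BRV: 8  (via LAR)
HUB: 9  (via QRY)
TOR: 10  (via LAR)
DOK: 10  (via QRY)
IVY: 12  (via TOR)
Shortest route: NOR → LAR → TOR → IVY = $12.

$12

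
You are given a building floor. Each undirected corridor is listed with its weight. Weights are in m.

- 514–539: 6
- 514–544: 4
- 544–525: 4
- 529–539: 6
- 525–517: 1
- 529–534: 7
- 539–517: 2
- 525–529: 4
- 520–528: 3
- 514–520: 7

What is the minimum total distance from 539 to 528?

Settle nodes by increasing distance from 539:
539: 0
517: 2  (via 539)
525: 3  (via 517)
514: 6  (via 539)
529: 6  (via 539)
544: 7  (via 525)
534: 13  (via 529)
520: 13  (via 514)
528: 16  (via 520)
Shortest route: 539–514–520–528 = 16 m.

16 m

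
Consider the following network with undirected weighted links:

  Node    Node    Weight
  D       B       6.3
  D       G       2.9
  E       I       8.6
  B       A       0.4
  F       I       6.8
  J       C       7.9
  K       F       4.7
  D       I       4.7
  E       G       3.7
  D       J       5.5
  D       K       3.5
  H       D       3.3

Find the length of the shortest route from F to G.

11.1

Shortest distances from F:
F: 0
K: 4.7  (via F)
I: 6.8  (via F)
D: 8.2  (via K)
G: 11.1  (via D)
Shortest route: F → K → D → G = 11.1.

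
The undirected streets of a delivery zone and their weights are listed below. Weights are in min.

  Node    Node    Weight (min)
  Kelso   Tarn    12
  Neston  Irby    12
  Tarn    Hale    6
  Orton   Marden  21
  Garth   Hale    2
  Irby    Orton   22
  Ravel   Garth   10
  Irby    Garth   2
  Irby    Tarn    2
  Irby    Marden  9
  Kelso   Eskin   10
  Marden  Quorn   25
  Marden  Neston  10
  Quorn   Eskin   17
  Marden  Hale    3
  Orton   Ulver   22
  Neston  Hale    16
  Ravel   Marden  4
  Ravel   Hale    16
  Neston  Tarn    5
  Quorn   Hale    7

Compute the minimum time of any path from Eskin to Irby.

24 min

Settle nodes by increasing distance from Eskin:
Eskin: 0
Kelso: 10  (via Eskin)
Quorn: 17  (via Eskin)
Tarn: 22  (via Kelso)
Irby: 24  (via Tarn)
Shortest route: Eskin → Kelso → Tarn → Irby = 24 min.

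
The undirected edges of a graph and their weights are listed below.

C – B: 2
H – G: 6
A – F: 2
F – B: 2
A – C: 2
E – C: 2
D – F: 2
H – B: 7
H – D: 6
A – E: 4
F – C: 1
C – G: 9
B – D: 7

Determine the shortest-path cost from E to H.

Candidate routes:
E–C–F–B–H: 2+1+2+7 = 12
E–A–F–D–H: 4+2+2+6 = 14
E–C–A–F–D–H: 2+2+2+2+6 = 14
E–C–B–H: 2+2+7 = 11
Cheapest is E–C–B–H at 11.

11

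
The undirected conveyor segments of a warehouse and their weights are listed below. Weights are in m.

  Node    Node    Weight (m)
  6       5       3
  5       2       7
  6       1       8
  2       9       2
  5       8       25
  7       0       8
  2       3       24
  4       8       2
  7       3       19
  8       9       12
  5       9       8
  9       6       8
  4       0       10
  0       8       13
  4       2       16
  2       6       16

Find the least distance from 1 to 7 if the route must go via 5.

51 m

Shortest 1→5: 1 → 6 → 5 = 11
Best 5 to 7: 5 → 9 → 8 → 4 → 0 → 7 costing 40
Total via 5: 11 + 40 = 51 m.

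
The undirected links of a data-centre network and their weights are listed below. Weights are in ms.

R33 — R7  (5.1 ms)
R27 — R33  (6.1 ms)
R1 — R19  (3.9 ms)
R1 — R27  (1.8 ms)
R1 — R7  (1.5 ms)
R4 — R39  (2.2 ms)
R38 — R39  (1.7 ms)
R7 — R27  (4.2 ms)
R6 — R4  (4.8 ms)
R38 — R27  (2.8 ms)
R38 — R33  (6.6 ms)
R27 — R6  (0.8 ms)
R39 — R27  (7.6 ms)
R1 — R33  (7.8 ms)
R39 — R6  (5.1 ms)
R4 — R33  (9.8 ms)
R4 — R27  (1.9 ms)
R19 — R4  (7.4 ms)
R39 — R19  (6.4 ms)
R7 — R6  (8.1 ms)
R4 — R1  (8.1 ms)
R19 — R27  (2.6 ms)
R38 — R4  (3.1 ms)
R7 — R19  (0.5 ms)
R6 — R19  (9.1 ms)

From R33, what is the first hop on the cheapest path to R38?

Enumerating some paths:
R33 - R27 - R38: 6.1+2.8 = 8.9
R33 - R38: 6.6 = 6.6
The minimum is 6.6 ms via R33 - R38.
So from R33 the first move is to R38.

R38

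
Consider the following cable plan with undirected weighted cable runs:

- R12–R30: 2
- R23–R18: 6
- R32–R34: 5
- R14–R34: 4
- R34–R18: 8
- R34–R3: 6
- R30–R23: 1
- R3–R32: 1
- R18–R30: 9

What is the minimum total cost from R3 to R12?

Enumerating some paths:
R3–R34–R18–R23–R30–R12: 6+8+6+1+2 = 23
R3–R32–R34–R18–R30–R12: 1+5+8+9+2 = 25
Cheapest is R3–R34–R18–R23–R30–R12 at 23.

23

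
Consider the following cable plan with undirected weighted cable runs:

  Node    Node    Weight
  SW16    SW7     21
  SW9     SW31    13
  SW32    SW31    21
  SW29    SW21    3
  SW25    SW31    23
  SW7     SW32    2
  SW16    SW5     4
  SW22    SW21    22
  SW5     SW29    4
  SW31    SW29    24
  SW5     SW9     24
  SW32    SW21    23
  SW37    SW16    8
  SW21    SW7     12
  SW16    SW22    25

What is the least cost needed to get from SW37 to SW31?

Settle nodes by increasing distance from SW37:
SW37: 0
SW16: 8  (via SW37)
SW5: 12  (via SW16)
SW29: 16  (via SW5)
SW21: 19  (via SW29)
SW7: 29  (via SW16)
SW32: 31  (via SW7)
SW22: 33  (via SW16)
SW9: 36  (via SW5)
SW31: 40  (via SW29)
Shortest route: SW37 → SW16 → SW5 → SW29 → SW31 = 40.

40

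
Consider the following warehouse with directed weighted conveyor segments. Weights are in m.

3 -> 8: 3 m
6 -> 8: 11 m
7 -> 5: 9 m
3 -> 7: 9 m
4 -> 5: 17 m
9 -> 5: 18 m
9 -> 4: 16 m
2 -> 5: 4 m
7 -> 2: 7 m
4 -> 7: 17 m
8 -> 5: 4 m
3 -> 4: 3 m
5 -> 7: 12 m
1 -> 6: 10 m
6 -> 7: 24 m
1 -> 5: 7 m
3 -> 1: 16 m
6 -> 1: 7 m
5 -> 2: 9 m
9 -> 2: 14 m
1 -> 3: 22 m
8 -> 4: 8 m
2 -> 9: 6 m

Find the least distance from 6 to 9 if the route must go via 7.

37 m

Best 6 to 7: 6 → 7 costing 24
Best 7 to 9: 7 → 2 → 9 costing 13
Total via 7: 24 + 13 = 37 m.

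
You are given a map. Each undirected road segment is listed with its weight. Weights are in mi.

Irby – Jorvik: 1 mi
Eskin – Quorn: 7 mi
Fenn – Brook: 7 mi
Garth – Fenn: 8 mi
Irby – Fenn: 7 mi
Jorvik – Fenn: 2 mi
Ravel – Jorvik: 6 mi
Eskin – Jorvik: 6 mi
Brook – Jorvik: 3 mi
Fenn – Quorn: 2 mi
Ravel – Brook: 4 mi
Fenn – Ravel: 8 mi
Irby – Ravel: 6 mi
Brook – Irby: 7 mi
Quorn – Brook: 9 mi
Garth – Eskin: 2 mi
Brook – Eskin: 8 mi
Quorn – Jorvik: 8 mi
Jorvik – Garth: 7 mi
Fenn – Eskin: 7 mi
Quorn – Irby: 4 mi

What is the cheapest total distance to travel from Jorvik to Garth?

Running Dijkstra from Jorvik:
Jorvik: 0
Irby: 1  (via Jorvik)
Fenn: 2  (via Jorvik)
Brook: 3  (via Jorvik)
Quorn: 4  (via Fenn)
Ravel: 6  (via Jorvik)
Eskin: 6  (via Jorvik)
Garth: 7  (via Jorvik)
Shortest route: Jorvik → Garth = 7 mi.

7 mi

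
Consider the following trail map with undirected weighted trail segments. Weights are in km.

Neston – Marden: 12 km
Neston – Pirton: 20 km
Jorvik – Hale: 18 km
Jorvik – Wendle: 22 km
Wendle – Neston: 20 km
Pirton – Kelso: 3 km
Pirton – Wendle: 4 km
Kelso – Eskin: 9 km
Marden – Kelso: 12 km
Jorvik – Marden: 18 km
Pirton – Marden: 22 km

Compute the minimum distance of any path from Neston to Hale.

Shortest distances from Neston:
Neston: 0
Marden: 12  (via Neston)
Pirton: 20  (via Neston)
Wendle: 20  (via Neston)
Kelso: 23  (via Pirton)
Jorvik: 30  (via Marden)
Eskin: 32  (via Kelso)
Hale: 48  (via Jorvik)
Shortest route: Neston–Marden–Jorvik–Hale = 48 km.

48 km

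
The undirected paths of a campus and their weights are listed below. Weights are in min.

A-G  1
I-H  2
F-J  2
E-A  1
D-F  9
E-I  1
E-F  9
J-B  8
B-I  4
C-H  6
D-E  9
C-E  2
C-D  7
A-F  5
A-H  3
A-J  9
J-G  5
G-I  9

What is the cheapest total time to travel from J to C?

9 min

Compare a few routes:
J - F - A - E - C: 2+5+1+2 = 10
J - F - E - C: 2+9+2 = 13
J - G - A - E - C: 5+1+1+2 = 9
J - A - E - C: 9+1+2 = 12
Cheapest is J - G - A - E - C at 9 min.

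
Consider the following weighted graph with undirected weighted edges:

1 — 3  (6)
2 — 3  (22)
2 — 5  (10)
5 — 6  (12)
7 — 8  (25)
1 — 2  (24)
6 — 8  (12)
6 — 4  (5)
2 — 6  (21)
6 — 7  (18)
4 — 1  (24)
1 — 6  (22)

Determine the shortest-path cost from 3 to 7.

Settle nodes by increasing distance from 3:
3: 0
1: 6  (via 3)
2: 22  (via 3)
6: 28  (via 1)
4: 30  (via 1)
5: 32  (via 2)
8: 40  (via 6)
7: 46  (via 6)
Shortest route: 3 → 1 → 6 → 7 = 46.

46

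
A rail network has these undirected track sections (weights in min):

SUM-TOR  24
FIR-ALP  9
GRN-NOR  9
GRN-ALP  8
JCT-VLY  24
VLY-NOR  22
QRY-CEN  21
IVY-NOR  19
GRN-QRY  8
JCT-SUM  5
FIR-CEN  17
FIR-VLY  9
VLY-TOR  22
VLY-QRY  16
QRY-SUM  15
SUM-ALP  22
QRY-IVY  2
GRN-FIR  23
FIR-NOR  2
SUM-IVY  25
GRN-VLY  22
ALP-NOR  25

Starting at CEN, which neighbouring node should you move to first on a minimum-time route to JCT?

Enumerating some paths:
CEN - QRY - SUM - JCT: 21+15+5 = 41
CEN - FIR - ALP - SUM - JCT: 17+9+22+5 = 53
CEN - FIR - VLY - JCT: 17+9+24 = 50
CEN - QRY - IVY - SUM - JCT: 21+2+25+5 = 53
The minimum is 41 min via CEN - QRY - SUM - JCT.
So from CEN the first move is to QRY.

QRY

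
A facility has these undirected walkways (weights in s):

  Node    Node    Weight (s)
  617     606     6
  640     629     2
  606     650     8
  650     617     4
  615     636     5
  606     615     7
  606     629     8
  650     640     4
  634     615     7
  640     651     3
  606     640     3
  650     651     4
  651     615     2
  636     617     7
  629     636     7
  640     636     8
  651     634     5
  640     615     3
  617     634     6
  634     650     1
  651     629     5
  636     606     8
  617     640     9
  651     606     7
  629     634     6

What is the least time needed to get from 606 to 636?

8 s

Compare a few routes:
606 - 636: 8 = 8
606 - 640 - 636: 3+8 = 11
The minimum is 8 s via 606 - 636.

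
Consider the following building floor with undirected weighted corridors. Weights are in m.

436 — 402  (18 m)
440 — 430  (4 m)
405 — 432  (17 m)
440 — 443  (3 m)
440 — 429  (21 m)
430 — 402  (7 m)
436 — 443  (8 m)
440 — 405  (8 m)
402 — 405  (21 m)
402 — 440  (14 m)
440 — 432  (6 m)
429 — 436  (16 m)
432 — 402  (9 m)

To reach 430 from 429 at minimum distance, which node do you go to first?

Enumerating some paths:
429–436–402–430: 16+18+7 = 41
429–440–430: 21+4 = 25
429–436–443–440–430: 16+8+3+4 = 31
429–440–402–430: 21+14+7 = 42
Cheapest is 429–440–430 at 25 m.
So from 429 the first move is to 440.

440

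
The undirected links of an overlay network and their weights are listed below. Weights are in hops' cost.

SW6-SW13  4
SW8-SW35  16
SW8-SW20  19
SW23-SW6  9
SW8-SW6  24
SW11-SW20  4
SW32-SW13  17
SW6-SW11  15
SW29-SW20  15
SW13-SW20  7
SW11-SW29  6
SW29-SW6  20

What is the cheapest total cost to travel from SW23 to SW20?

Candidate routes:
SW23 - SW6 - SW13 - SW20: 9+4+7 = 20
SW23 - SW6 - SW29 - SW11 - SW20: 9+20+6+4 = 39
SW23 - SW6 - SW11 - SW20: 9+15+4 = 28
SW23 - SW6 - SW29 - SW20: 9+20+15 = 44
Cheapest is SW23 - SW6 - SW13 - SW20 at 20 hops' cost.

20 hops' cost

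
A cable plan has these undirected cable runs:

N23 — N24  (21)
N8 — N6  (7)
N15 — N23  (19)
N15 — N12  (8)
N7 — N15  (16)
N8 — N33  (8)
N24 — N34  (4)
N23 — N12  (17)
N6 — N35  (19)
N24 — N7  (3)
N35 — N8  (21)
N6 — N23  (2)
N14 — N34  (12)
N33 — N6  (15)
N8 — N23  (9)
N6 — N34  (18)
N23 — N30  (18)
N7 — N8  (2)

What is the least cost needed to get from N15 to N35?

Shortest distances from N15:
N15: 0
N12: 8  (via N15)
N7: 16  (via N15)
N8: 18  (via N7)
N23: 19  (via N15)
N24: 19  (via N7)
N6: 21  (via N23)
N34: 23  (via N24)
N33: 26  (via N8)
N14: 35  (via N34)
N30: 37  (via N23)
N35: 39  (via N8)
Shortest route: N15 → N7 → N8 → N35 = 39.

39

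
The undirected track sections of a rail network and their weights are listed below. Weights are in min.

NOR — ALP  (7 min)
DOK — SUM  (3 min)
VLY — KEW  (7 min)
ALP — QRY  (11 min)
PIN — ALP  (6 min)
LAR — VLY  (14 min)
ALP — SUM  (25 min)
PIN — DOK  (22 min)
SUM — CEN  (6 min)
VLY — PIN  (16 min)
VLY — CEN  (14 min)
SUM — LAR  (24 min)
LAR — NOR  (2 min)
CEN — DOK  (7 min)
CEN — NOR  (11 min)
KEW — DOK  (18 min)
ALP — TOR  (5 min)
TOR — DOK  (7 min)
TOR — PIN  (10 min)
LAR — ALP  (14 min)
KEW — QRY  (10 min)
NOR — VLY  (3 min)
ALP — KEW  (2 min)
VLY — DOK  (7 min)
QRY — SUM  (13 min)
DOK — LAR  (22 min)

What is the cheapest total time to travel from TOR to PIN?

10 min

Enumerating some paths:
TOR → PIN: 10 = 10
TOR → ALP → PIN: 5+6 = 11
Cheapest is TOR → PIN at 10 min.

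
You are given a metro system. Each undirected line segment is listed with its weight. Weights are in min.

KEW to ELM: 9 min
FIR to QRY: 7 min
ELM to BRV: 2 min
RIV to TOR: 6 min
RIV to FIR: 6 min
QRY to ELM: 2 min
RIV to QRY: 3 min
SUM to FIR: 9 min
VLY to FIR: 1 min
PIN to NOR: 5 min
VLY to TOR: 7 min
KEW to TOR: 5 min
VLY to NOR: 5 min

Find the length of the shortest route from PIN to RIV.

17 min

Running Dijkstra from PIN:
PIN: 0
NOR: 5  (via PIN)
VLY: 10  (via NOR)
FIR: 11  (via VLY)
TOR: 17  (via VLY)
RIV: 17  (via FIR)
Shortest route: PIN–NOR–VLY–FIR–RIV = 17 min.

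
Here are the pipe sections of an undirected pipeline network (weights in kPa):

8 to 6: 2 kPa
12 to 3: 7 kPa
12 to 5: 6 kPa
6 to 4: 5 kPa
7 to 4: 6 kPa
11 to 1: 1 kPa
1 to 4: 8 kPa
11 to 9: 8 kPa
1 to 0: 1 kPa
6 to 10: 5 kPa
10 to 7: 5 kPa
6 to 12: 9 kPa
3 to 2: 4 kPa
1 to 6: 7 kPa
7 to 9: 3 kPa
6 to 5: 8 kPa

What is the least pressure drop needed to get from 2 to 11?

Enumerating some paths:
2 - 3 - 12 - 6 - 1 - 11: 4+7+9+7+1 = 28
2 - 3 - 12 - 5 - 6 - 1 - 11: 4+7+6+8+7+1 = 33
Cheapest is 2 - 3 - 12 - 6 - 1 - 11 at 28 kPa.

28 kPa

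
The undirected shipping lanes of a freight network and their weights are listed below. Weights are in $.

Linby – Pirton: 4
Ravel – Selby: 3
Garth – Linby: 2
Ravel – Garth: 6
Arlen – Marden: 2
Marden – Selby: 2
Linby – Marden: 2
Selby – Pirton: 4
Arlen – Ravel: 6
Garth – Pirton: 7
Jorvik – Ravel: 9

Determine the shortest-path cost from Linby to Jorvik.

Settle nodes by increasing distance from Linby:
Linby: 0
Marden: 2  (via Linby)
Garth: 2  (via Linby)
Pirton: 4  (via Linby)
Selby: 4  (via Marden)
Arlen: 4  (via Marden)
Ravel: 7  (via Selby)
Jorvik: 16  (via Ravel)
Shortest route: Linby → Marden → Selby → Ravel → Jorvik = $16.

$16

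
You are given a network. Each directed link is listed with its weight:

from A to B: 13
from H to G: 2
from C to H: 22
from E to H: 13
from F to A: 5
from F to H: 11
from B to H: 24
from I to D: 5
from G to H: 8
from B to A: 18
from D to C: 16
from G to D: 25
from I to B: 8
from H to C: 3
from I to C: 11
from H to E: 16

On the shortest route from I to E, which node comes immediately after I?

B

Candidate routes:
I → C → H → E: 11+22+16 = 49
I → B → H → E: 8+24+16 = 48
The minimum is 48 via I → B → H → E.
So from I the first move is to B.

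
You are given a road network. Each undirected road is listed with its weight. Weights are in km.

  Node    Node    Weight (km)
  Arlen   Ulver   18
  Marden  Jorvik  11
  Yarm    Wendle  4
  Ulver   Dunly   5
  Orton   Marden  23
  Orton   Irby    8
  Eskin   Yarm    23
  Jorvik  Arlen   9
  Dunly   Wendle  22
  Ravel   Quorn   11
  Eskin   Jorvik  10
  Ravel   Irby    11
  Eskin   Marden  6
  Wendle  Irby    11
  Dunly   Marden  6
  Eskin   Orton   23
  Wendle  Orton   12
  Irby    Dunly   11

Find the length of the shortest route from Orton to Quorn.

Enumerating some paths:
Orton - Marden - Dunly - Irby - Ravel - Quorn: 23+6+11+11+11 = 62
Orton - Irby - Ravel - Quorn: 8+11+11 = 30
Orton - Wendle - Irby - Ravel - Quorn: 12+11+11+11 = 45
Cheapest is Orton - Irby - Ravel - Quorn at 30 km.

30 km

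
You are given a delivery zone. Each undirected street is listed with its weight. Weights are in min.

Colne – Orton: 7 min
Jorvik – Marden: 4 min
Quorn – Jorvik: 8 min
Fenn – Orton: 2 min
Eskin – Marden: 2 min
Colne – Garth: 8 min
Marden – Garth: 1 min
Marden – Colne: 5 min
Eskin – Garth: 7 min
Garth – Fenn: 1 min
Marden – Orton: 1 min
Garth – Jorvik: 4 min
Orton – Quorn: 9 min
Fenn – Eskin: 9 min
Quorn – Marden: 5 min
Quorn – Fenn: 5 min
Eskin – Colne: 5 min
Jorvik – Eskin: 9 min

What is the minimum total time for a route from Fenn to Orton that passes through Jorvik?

10 min

Shortest Fenn→Jorvik: Fenn → Garth → Jorvik = 5
Best Jorvik to Orton: Jorvik → Marden → Orton costing 5
Total via Jorvik: 5 + 5 = 10 min.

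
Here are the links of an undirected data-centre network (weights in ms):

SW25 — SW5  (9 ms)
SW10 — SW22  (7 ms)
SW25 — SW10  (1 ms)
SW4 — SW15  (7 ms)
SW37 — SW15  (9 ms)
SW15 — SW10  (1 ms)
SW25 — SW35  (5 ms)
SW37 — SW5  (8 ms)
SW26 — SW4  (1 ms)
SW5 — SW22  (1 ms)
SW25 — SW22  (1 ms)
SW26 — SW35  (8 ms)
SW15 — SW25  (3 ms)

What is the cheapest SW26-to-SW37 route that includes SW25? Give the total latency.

20 ms

Best SW26 to SW25: SW26–SW4–SW15–SW10–SW25 costing 10
Shortest SW25→SW37: SW25–SW22–SW5–SW37 = 10
Total via SW25: 10 + 10 = 20 ms.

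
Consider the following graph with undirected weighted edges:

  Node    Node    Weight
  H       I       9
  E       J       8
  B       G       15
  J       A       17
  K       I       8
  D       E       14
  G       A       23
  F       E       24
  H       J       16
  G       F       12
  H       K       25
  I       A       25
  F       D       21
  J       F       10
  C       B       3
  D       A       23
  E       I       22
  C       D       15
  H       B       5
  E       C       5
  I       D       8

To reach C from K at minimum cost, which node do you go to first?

I

Candidate routes:
K - I - D - C: 8+8+15 = 31
K - H - B - C: 25+5+3 = 33
K - I - H - B - C: 8+9+5+3 = 25
The minimum is 25 via K - I - H - B - C.
So from K the first move is to I.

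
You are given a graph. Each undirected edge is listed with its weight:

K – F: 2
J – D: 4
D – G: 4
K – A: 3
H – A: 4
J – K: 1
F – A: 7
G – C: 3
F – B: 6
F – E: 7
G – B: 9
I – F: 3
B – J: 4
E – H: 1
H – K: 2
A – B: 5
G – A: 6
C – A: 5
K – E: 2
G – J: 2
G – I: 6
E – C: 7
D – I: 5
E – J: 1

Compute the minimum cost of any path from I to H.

Shortest distances from I:
I: 0
F: 3  (via I)
D: 5  (via I)
K: 5  (via F)
G: 6  (via I)
J: 6  (via K)
E: 7  (via K)
H: 7  (via K)
Shortest route: I–F–K–H = 7.

7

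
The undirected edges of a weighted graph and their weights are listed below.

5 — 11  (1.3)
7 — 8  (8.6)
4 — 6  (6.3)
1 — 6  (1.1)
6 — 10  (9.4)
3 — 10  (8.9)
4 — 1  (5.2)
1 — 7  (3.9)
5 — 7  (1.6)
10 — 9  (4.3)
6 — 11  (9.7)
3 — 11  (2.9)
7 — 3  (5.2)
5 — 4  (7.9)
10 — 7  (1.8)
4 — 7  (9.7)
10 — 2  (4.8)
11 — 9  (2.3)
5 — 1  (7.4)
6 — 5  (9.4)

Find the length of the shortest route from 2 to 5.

8.2

Enumerating some paths:
2–10–7–5: 4.8+1.8+1.6 = 8.2
2–10–9–11–5: 4.8+4.3+2.3+1.3 = 12.7
2–10–7–3–11–5: 4.8+1.8+5.2+2.9+1.3 = 16
The minimum is 8.2 via 2–10–7–5.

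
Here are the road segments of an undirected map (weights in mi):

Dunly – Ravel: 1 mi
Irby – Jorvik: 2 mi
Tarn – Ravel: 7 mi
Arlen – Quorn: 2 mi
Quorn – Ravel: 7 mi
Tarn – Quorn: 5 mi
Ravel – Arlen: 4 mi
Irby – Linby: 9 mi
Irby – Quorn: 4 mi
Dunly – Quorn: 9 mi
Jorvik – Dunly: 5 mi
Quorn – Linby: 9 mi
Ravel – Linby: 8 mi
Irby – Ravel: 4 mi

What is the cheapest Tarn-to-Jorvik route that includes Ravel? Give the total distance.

13 mi

Shortest Tarn→Ravel: Tarn–Ravel = 7
Shortest Ravel→Jorvik: Ravel–Dunly–Jorvik = 6
Total via Ravel: 7 + 6 = 13 mi.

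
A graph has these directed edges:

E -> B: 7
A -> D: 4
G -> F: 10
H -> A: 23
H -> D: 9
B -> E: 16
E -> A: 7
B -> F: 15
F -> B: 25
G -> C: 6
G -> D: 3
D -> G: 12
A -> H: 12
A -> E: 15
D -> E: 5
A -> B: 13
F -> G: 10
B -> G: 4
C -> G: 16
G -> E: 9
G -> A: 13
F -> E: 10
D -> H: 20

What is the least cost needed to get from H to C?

27

Running Dijkstra from H:
H: 0
D: 9  (via H)
E: 14  (via D)
A: 21  (via E)
B: 21  (via E)
G: 21  (via D)
C: 27  (via G)
Shortest route: H → D → G → C = 27.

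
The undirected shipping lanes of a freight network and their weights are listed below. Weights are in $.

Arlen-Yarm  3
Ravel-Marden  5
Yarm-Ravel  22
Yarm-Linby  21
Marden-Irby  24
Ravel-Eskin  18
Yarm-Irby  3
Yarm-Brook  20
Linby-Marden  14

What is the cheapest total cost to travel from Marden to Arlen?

Candidate routes:
Marden - Linby - Yarm - Arlen: 14+21+3 = 38
Marden - Ravel - Yarm - Arlen: 5+22+3 = 30
The minimum is $30 via Marden - Ravel - Yarm - Arlen.

$30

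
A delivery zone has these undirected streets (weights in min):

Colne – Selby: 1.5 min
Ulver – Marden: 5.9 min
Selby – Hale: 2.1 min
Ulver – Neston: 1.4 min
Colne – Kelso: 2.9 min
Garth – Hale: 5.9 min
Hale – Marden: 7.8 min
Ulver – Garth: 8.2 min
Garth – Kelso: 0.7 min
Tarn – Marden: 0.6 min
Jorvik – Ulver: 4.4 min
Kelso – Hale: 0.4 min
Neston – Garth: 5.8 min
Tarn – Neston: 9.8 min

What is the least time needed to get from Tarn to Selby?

Shortest distances from Tarn:
Tarn: 0
Marden: 0.6  (via Tarn)
Ulver: 6.5  (via Marden)
Neston: 7.9  (via Ulver)
Hale: 8.4  (via Marden)
Kelso: 8.8  (via Hale)
Garth: 9.5  (via Kelso)
Selby: 10.5  (via Hale)
Shortest route: Tarn–Marden–Hale–Selby = 10.5 min.

10.5 min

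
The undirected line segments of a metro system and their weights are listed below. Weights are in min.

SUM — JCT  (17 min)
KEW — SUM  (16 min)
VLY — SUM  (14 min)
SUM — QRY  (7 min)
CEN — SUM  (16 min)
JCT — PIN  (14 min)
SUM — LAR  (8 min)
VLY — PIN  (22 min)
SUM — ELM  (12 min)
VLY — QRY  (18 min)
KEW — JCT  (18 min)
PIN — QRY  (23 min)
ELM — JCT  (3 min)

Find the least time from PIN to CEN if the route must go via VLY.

52 min

Best PIN to VLY: PIN → VLY costing 22
Shortest VLY→CEN: VLY → SUM → CEN = 30
Total via VLY: 22 + 30 = 52 min.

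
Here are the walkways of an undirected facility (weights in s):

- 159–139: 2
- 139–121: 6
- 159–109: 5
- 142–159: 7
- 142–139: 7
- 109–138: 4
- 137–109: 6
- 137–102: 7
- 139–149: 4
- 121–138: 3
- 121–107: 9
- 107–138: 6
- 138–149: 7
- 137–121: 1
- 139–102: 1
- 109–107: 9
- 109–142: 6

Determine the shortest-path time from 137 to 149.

Running Dijkstra from 137:
137: 0
121: 1  (via 137)
138: 4  (via 121)
109: 6  (via 137)
139: 7  (via 121)
102: 7  (via 137)
159: 9  (via 139)
107: 10  (via 121)
149: 11  (via 138)
Shortest route: 137–121–138–149 = 11 s.

11 s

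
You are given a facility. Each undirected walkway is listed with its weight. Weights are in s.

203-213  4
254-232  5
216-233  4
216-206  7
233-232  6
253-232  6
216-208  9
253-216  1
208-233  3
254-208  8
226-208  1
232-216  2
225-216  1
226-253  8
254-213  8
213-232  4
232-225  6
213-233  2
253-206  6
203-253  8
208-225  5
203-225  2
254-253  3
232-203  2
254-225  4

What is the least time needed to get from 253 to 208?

7 s

Candidate routes:
253 → 216 → 225 → 208: 1+1+5 = 7
253 → 216 → 233 → 208: 1+4+3 = 8
Cheapest is 253 → 216 → 225 → 208 at 7 s.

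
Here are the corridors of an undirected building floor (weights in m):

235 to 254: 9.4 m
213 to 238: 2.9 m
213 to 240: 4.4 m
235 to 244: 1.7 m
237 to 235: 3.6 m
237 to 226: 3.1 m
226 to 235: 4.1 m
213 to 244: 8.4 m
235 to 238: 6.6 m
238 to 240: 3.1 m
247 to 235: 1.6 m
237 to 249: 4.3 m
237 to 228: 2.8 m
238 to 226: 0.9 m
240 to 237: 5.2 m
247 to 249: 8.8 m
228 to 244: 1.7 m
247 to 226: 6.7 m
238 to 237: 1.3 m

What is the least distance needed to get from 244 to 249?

Settle nodes by increasing distance from 244:
244: 0
228: 1.7  (via 244)
235: 1.7  (via 244)
247: 3.3  (via 235)
237: 4.5  (via 228)
226: 5.8  (via 235)
238: 5.8  (via 237)
213: 8.4  (via 244)
249: 8.8  (via 237)
Shortest route: 244 → 228 → 237 → 249 = 8.8 m.

8.8 m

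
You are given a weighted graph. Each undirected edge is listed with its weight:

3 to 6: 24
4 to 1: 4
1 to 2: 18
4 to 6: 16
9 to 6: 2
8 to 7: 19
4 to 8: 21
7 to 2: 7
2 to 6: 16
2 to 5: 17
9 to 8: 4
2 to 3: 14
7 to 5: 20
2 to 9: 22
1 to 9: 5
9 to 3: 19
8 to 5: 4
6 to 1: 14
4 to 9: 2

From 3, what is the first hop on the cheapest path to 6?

9

Compare a few routes:
3–9–6: 19+2 = 21
3–6: 24 = 24
3–2–6: 14+16 = 30
The minimum is 21 via 3–9–6.
So from 3 the first move is to 9.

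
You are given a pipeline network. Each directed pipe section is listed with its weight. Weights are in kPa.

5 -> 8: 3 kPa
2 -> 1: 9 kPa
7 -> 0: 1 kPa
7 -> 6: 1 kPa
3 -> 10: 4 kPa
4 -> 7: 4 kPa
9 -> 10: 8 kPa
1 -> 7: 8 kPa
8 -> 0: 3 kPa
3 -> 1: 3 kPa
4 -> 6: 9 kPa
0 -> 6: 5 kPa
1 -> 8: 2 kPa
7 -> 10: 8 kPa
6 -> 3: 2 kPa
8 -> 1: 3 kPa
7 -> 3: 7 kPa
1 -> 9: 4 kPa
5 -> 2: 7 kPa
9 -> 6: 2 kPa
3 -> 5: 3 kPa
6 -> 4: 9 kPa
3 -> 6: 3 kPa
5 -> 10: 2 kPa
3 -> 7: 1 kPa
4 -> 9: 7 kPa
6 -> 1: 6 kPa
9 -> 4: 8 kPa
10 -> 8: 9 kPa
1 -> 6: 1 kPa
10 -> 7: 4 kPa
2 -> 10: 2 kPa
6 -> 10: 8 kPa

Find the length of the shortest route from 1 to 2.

Settle nodes by increasing distance from 1:
1: 0
6: 1  (via 1)
8: 2  (via 1)
3: 3  (via 6)
7: 4  (via 3)
9: 4  (via 1)
0: 5  (via 8)
5: 6  (via 3)
10: 7  (via 3)
4: 10  (via 6)
2: 13  (via 5)
Shortest route: 1 → 6 → 3 → 5 → 2 = 13 kPa.

13 kPa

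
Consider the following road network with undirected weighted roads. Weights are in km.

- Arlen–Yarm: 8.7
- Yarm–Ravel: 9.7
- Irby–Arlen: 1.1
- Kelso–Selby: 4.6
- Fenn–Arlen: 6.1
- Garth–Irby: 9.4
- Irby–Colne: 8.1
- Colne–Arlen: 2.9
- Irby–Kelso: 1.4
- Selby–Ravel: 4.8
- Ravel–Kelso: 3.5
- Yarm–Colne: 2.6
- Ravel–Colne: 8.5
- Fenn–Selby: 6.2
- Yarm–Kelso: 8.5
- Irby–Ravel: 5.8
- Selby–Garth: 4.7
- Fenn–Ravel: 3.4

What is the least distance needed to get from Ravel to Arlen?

6 km

Candidate routes:
Ravel - Fenn - Arlen: 3.4+6.1 = 9.5
Ravel - Kelso - Irby - Arlen: 3.5+1.4+1.1 = 6
Ravel - Irby - Arlen: 5.8+1.1 = 6.9
Cheapest is Ravel - Kelso - Irby - Arlen at 6 km.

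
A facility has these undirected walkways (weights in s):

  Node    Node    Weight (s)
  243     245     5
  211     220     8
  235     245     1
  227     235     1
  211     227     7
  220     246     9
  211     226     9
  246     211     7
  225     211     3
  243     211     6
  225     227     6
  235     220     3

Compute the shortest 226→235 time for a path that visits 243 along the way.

21 s

Best 226 to 243: 226 → 211 → 243 costing 15
Best 243 to 235: 243 → 245 → 235 costing 6
Total via 243: 15 + 6 = 21 s.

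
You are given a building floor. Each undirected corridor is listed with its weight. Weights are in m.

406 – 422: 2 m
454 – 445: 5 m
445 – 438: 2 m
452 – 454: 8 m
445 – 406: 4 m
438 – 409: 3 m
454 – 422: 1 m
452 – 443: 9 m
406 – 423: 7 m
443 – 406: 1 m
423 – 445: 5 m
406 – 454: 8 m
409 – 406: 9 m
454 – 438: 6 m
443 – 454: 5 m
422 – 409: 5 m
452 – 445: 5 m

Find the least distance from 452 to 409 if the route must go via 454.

14 m

Shortest 452→454: 452 → 454 = 8
Shortest 454→409: 454 → 422 → 409 = 6
Total via 454: 8 + 6 = 14 m.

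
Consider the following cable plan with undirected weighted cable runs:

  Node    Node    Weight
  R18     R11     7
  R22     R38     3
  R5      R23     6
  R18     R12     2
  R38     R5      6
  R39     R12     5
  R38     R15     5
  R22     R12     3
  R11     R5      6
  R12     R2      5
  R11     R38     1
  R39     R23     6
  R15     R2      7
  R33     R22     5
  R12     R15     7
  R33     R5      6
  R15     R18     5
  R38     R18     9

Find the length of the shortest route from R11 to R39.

Shortest distances from R11:
R11: 0
R38: 1  (via R11)
R22: 4  (via R38)
R5: 6  (via R11)
R15: 6  (via R38)
R18: 7  (via R11)
R12: 7  (via R22)
R33: 9  (via R22)
R23: 12  (via R5)
R39: 12  (via R12)
Shortest route: R11 → R38 → R22 → R12 → R39 = 12.

12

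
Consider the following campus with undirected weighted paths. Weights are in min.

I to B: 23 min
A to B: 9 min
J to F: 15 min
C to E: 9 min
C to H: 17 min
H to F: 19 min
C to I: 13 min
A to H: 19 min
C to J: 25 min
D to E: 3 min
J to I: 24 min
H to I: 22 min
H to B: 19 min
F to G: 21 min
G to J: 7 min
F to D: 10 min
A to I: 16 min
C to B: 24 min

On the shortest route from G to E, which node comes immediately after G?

F

Enumerating some paths:
G–F–D–E: 21+10+3 = 34
G–J–F–D–E: 7+15+10+3 = 35
The minimum is 34 min via G–F–D–E.
So from G the first move is to F.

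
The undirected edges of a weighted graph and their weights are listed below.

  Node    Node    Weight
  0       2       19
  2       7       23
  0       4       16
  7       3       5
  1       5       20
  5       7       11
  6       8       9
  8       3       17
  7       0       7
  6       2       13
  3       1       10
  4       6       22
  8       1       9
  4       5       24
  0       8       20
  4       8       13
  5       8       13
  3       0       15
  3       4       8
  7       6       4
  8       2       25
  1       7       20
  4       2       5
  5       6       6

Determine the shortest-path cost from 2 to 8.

18

Enumerating some paths:
2 → 8: 25 = 25
2 → 4 → 3 → 8: 5+8+17 = 30
2 → 6 → 8: 13+9 = 22
2 → 4 → 8: 5+13 = 18
Cheapest is 2 → 4 → 8 at 18.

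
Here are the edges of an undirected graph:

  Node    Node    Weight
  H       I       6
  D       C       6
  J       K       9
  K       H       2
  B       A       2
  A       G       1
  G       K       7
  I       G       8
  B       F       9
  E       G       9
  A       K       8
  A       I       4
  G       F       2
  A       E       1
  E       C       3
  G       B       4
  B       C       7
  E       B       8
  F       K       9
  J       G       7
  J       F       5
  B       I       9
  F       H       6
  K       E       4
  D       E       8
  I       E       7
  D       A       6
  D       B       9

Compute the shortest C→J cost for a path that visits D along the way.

20

Shortest C→D: C → D = 6
Shortest D→J: D → A → G → J = 14
Total via D: 6 + 14 = 20.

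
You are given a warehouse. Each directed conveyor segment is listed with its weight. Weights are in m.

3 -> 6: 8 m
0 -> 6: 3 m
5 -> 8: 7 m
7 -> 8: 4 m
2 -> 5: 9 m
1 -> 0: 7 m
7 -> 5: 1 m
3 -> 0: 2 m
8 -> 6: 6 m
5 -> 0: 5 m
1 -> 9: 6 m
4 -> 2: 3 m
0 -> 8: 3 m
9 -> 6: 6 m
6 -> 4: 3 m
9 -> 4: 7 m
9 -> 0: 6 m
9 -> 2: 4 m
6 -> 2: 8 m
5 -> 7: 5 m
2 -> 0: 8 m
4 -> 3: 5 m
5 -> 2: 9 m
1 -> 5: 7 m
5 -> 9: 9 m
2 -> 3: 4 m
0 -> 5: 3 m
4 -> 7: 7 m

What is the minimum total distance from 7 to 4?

12 m

Shortest distances from 7:
7: 0
5: 1  (via 7)
8: 4  (via 7)
0: 6  (via 5)
6: 9  (via 0)
2: 10  (via 5)
9: 10  (via 5)
4: 12  (via 6)
Shortest route: 7–5–0–6–4 = 12 m.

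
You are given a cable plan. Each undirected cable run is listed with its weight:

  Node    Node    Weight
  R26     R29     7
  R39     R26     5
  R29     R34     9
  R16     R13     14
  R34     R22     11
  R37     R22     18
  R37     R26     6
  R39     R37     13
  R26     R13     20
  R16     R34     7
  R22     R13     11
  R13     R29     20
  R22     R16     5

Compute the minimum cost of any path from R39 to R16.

Candidate routes:
R39 - R37 - R22 - R16: 13+18+5 = 36
R39 - R26 - R29 - R34 - R16: 5+7+9+7 = 28
R39 - R26 - R37 - R22 - R16: 5+6+18+5 = 34
Cheapest is R39 - R26 - R29 - R34 - R16 at 28.

28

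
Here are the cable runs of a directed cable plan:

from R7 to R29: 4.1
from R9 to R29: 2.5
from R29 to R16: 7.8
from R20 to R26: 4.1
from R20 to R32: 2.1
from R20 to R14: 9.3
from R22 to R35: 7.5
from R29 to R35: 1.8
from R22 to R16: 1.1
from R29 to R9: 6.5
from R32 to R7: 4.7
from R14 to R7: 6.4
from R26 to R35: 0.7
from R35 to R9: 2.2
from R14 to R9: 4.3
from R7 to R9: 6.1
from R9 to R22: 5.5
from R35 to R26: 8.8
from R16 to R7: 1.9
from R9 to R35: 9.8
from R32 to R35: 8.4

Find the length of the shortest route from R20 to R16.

13.6

Settle nodes by increasing distance from R20:
R20: 0
R32: 2.1  (via R20)
R26: 4.1  (via R20)
R35: 4.8  (via R26)
R7: 6.8  (via R32)
R9: 7  (via R35)
R14: 9.3  (via R20)
R29: 9.5  (via R9)
R22: 12.5  (via R9)
R16: 13.6  (via R22)
Shortest route: R20 → R26 → R35 → R9 → R22 → R16 = 13.6.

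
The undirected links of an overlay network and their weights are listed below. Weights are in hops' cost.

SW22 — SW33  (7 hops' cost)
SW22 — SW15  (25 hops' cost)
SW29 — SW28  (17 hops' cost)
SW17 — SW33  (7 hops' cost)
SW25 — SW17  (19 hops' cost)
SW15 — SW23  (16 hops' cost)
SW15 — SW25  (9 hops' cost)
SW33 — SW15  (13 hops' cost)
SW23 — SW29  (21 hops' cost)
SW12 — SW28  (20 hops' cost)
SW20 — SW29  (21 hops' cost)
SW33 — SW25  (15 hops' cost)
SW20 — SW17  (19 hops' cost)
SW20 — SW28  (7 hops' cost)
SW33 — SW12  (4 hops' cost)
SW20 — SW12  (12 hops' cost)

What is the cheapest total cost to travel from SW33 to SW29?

37 hops' cost

Enumerating some paths:
SW33 - SW12 - SW28 - SW29: 4+20+17 = 41
SW33 - SW12 - SW20 - SW29: 4+12+21 = 37
SW33 - SW12 - SW20 - SW28 - SW29: 4+12+7+17 = 40
SW33 - SW17 - SW20 - SW29: 7+19+21 = 47
The minimum is 37 hops' cost via SW33 - SW12 - SW20 - SW29.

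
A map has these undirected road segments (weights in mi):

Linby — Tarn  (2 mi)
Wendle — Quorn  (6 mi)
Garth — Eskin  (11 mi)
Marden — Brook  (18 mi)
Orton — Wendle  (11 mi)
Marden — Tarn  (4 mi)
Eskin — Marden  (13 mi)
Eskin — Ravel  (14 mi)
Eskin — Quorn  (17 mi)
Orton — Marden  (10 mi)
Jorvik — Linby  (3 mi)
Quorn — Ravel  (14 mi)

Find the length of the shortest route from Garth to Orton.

Shortest distances from Garth:
Garth: 0
Eskin: 11  (via Garth)
Marden: 24  (via Eskin)
Ravel: 25  (via Eskin)
Quorn: 28  (via Eskin)
Tarn: 28  (via Marden)
Linby: 30  (via Tarn)
Jorvik: 33  (via Linby)
Wendle: 34  (via Quorn)
Orton: 34  (via Marden)
Shortest route: Garth → Eskin → Marden → Orton = 34 mi.

34 mi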